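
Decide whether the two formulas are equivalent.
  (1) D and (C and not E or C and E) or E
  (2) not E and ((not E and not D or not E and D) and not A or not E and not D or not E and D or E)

E1: D and (C and not E or C and E) or E
    = D and C or E   [distribution]
E2: not E and ((not E and not D or not E and D) and not A or not E and not D or not E and D or E)
    = not E and (not E and not D or not E and D or E)   [absorption]
    = not E and (not E or E)   [distribution]
    = not E   [complement / identity]
These differ: at A=0, C=1, D=0, E=1, E1 = 1 but E2 = 0.

No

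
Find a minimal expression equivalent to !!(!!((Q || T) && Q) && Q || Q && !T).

!!(!!((Q || T) && Q) && Q || Q && !T)
= !!((Q || T) && Q && Q || Q && !T)   [double negation]
= !!(Q && ((Q || T) && Q || !T))   [distribution]
= !!(Q && (Q || !T))   [absorption]
= !!Q   [absorption]
= Q   [double negation]

Q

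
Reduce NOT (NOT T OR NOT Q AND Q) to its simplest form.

T

NOT (NOT T OR NOT Q AND Q)
= NOT NOT T   [complement / identity]
= T   [double negation]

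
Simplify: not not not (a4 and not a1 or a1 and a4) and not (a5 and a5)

not not not (a4 and not a1 or a1 and a4) and not (a5 and a5)
= not not not a4 and not (a5 and a5)   — distribution
= not not not a4 and not a5   — idempotence
= not a4 and not a5   — double negation

not a4 and not a5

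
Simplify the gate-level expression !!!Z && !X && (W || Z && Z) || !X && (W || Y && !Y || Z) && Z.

!X && (W || Z)

!!!Z && !X && (W || Z && Z) || !X && (W || Y && !Y || Z) && Z
= !!!Z && !X && (W || Z) || !X && (W || Y && !Y || Z) && Z   (idempotence)
= !Z && !X && (W || Z) || !X && (W || Y && !Y || Z) && Z   (double negation)
= !Z && !X && (W || Z) || !X && (W || Z) && Z   (complement / identity)
= !X && (W || Z)   (distribution)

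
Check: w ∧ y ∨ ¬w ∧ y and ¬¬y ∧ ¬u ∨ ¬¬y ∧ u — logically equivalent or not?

E1: w ∧ y ∨ ¬w ∧ y
    = y   — distribution
E2: ¬¬y ∧ ¬u ∨ ¬¬y ∧ u
    = ¬¬y   — distribution
    = y   — double negation
Both reduce to y, so they are equivalent.

Yes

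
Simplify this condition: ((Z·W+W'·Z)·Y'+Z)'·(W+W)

((Z·W+W'·Z)·Y'+Z)'·(W+W)
= (Z·Y'+Z)'·(W+W)   (distribution)
= Z'·(W+W)   (absorption)
= Z'·W   (idempotence)

Z'·W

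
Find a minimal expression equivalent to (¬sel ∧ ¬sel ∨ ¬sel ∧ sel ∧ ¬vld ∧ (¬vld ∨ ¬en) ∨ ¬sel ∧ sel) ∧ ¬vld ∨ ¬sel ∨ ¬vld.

¬sel ∨ ¬vld

(¬sel ∧ ¬sel ∨ ¬sel ∧ sel ∧ ¬vld ∧ (¬vld ∨ ¬en) ∨ ¬sel ∧ sel) ∧ ¬vld ∨ ¬sel ∨ ¬vld
= (¬sel ∧ ¬sel ∨ ¬sel ∧ sel ∧ ¬vld ∨ ¬sel ∧ sel) ∧ ¬vld ∨ ¬sel ∨ ¬vld   [absorption]
= (¬sel ∧ ¬sel ∨ ¬sel ∧ sel) ∧ ¬vld ∨ ¬sel ∨ ¬vld   [absorption]
= ¬sel ∧ ¬vld ∨ ¬sel ∨ ¬vld   [distribution]
= ¬sel ∨ ¬vld   [absorption]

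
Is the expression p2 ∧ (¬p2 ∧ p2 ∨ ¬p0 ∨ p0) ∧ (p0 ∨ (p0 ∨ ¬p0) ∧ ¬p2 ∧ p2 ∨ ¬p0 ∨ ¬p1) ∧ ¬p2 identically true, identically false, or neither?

p2 ∧ (¬p2 ∧ p2 ∨ ¬p0 ∨ p0) ∧ (p0 ∨ (p0 ∨ ¬p0) ∧ ¬p2 ∧ p2 ∨ ¬p0 ∨ ¬p1) ∧ ¬p2
= p2 ∧ ((¬p2 ∧ p2 ∨ ¬p0) ∧ ((p0 ∨ ¬p0) ∧ ¬p2 ∧ p2 ∨ ¬p0 ∨ ¬p1) ∨ p0) ∧ ¬p2   (distribution)
= p2 ∧ ((¬p2 ∧ p2 ∨ ¬p0) ∧ (¬p2 ∧ p2 ∨ ¬p0 ∨ ¬p1) ∨ p0) ∧ ¬p2   (complement / identity)
= p2 ∧ (¬p2 ∧ p2 ∨ ¬p0 ∨ p0) ∧ ¬p2   (absorption)
= p2 ∧ (¬p0 ∨ p0) ∧ ¬p2   (complement / identity)
= p2 ∧ ¬p2   (complement / identity)
= False   (complement)

identically false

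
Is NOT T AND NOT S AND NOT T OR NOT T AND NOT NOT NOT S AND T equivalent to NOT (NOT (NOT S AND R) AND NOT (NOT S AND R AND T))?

E1: NOT T AND NOT S AND NOT T OR NOT T AND NOT NOT NOT S AND T
    = NOT T AND NOT S AND NOT T OR NOT T AND NOT S AND T
    = NOT T AND NOT S
E2: NOT (NOT (NOT S AND R) AND NOT (NOT S AND R AND T))
    = NOT S AND R OR NOT S AND R AND T
    = NOT S AND R
These differ: at R=0, S=0, T=0, E1 = 1 but E2 = 0.

No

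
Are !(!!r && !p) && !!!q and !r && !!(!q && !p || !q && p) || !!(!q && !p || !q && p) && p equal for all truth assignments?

E1: !(!!r && !p) && !!!q
    = !(!!r && !p) && !q   (double negation)
    = (!r || p) && !q   (De Morgan)
E2: !r && !!(!q && !p || !q && p) || !!(!q && !p || !q && p) && p
    = (!r || p) && !!(!q && !p || !q && p)   (distribution)
    = (!r || p) && (!q && !p || !q && p)   (double negation)
    = (!r || p) && !q   (distribution)
Both reduce to (!r || p) && !q, so they are equivalent.

Yes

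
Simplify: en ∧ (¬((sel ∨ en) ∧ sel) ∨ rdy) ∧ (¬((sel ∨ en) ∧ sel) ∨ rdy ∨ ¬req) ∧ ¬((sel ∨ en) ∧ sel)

en ∧ ¬sel

en ∧ (¬((sel ∨ en) ∧ sel) ∨ rdy) ∧ (¬((sel ∨ en) ∧ sel) ∨ rdy ∨ ¬req) ∧ ¬((sel ∨ en) ∧ sel)
= en ∧ (¬((sel ∨ en) ∧ sel) ∨ rdy) ∧ ¬((sel ∨ en) ∧ sel)   [absorption]
= en ∧ ¬((sel ∨ en) ∧ sel)   [absorption]
= en ∧ ¬sel   [absorption]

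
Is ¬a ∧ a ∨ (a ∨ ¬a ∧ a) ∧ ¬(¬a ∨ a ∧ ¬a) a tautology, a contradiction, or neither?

¬a ∧ a ∨ (a ∨ ¬a ∧ a) ∧ ¬(¬a ∨ a ∧ ¬a)
= ¬a ∧ a ∨ a ∧ ¬(¬a ∨ a ∧ ¬a)   — complement / identity
= ¬a ∧ a ∨ a ∧ ¬¬a   — complement / identity
= ¬a ∧ a ∨ a ∧ a   — double negation
= a   — distribution
This depends on a, so it is not a constant.

neither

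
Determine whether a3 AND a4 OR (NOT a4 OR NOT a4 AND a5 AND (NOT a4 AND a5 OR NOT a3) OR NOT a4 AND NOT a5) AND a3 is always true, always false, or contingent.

a3 AND a4 OR (NOT a4 OR NOT a4 AND a5 AND (NOT a4 AND a5 OR NOT a3) OR NOT a4 AND NOT a5) AND a3
= a3 AND a4 OR (NOT a4 OR NOT a4 AND a5 OR NOT a4 AND NOT a5) AND a3
= a3 AND a4 OR (NOT a4 OR NOT a4 AND NOT a5) AND a3
= a3 AND a4 OR NOT a4 AND a3
= a3
This depends on a3, so it is not a constant.

contingent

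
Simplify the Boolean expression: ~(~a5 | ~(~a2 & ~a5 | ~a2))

a5 & ~a2

~(~a5 | ~(~a2 & ~a5 | ~a2))
= ~(~a5 | ~~a2)   [absorption]
= a5 & ~a2   [De Morgan]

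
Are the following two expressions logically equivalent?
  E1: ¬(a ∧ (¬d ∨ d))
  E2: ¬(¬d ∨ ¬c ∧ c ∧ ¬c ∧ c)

E1: ¬(a ∧ (¬d ∨ d))
    = ¬a   — complement / identity
E2: ¬(¬d ∨ ¬c ∧ c ∧ ¬c ∧ c)
    = ¬(¬d ∨ ¬c ∧ c)   — idempotence
    = ¬¬d   — complement / identity
    = d   — double negation
These differ: at a=0, c=0, d=0, E1 = 1 but E2 = 0.

No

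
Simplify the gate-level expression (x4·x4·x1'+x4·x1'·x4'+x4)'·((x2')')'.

(x4·x4·x1'+x4·x1'·x4'+x4)'·((x2')')'
= (x4·x1'+x4)'·((x2')')'   (distribution)
= x4'·((x2')')'   (absorption)
= x4'·x2'   (double negation)

x4'·x2'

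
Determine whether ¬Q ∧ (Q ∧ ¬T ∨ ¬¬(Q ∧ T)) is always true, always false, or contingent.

always false

¬Q ∧ (Q ∧ ¬T ∨ ¬¬(Q ∧ T))
= ¬Q ∧ (Q ∧ ¬T ∨ Q ∧ T)   [double negation]
= ¬Q ∧ Q   [distribution]
= False   [complement]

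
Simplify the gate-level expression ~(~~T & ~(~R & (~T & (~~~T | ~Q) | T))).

~(~~T & ~(~R & (~T & (~~~T | ~Q) | T)))
= ~(~~T & ~(~R & (~T & (~T | ~Q) | T)))
= ~(~~T & ~(~R & (~T | T)))
= ~T | ~R & (~T | T)
= ~T | ~R

~T | ~R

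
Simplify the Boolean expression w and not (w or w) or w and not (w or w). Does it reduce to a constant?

w and not (w or w) or w and not (w or w)
= w and not (w or w)   (idempotence)
= w and not w   (idempotence)
= False   (complement)

False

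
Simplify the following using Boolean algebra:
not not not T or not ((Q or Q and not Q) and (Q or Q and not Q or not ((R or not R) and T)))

not not not T or not ((Q or Q and not Q) and (Q or Q and not Q or not ((R or not R) and T)))
= not not not T or not ((Q or Q and not Q) and (Q or Q and not Q or not T))   (complement / identity)
= not not not T or not (Q or Q and not Q)   (absorption)
= not T or not (Q or Q and not Q)   (double negation)
= not T or not Q   (complement / identity)

not T or not Q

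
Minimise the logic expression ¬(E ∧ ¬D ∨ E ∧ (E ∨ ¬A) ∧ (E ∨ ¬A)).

¬E

¬(E ∧ ¬D ∨ E ∧ (E ∨ ¬A) ∧ (E ∨ ¬A))
= ¬(E ∧ ¬D ∨ E ∧ (E ∨ ¬A))
= ¬(E ∧ ¬D ∨ E)
= ¬E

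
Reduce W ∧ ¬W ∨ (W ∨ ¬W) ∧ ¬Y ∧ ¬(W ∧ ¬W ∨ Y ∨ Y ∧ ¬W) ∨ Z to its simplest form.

¬Y ∨ Z

W ∧ ¬W ∨ (W ∨ ¬W) ∧ ¬Y ∧ ¬(W ∧ ¬W ∨ Y ∨ Y ∧ ¬W) ∨ Z
= (W ∨ ¬W) ∧ ¬Y ∧ ¬(W ∧ ¬W ∨ Y ∨ Y ∧ ¬W) ∨ Z
= ¬Y ∧ ¬(W ∧ ¬W ∨ Y ∨ Y ∧ ¬W) ∨ Z
= ¬Y ∧ ¬(W ∧ ¬W ∨ Y) ∨ Z
= ¬Y ∧ ¬Y ∨ Z
= ¬Y ∨ Z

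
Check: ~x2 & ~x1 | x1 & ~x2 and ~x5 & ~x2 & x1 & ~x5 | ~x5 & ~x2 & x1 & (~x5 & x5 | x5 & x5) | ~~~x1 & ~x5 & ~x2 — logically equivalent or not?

No

E1: ~x2 & ~x1 | x1 & ~x2
    = ~x2   — distribution
E2: ~x5 & ~x2 & x1 & ~x5 | ~x5 & ~x2 & x1 & (~x5 & x5 | x5 & x5) | ~~~x1 & ~x5 & ~x2
    = ~x5 & ~x2 & x1 & ~x5 | ~x5 & ~x2 & x1 & x5 | ~~~x1 & ~x5 & ~x2   — distribution
    = ~x5 & ~x2 & x1 & ~x5 | ~x5 & ~x2 & x1 & x5 | ~x1 & ~x5 & ~x2   — double negation
    = ~x5 & ~x2 & x1 | ~x1 & ~x5 & ~x2   — distribution
    = ~x5 & ~x2   — distribution
These differ: at x1=0, x2=0, x5=1, E1 = 1 but E2 = 0.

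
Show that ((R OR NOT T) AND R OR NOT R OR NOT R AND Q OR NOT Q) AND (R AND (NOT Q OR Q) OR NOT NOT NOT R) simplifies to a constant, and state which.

TRUE

((R OR NOT T) AND R OR NOT R OR NOT R AND Q OR NOT Q) AND (R AND (NOT Q OR Q) OR NOT NOT NOT R)
= (R OR NOT R OR NOT R AND Q OR NOT Q) AND (R AND (NOT Q OR Q) OR NOT NOT NOT R)   — absorption
= (R OR NOT R OR NOT R AND Q OR NOT Q) AND (R OR NOT NOT NOT R)   — complement / identity
= (R OR NOT R OR NOT R AND Q OR NOT Q) AND (R OR NOT R)   — double negation
= (R OR NOT R OR NOT Q) AND (R OR NOT R)   — absorption
= R OR NOT R   — absorption
= TRUE   — complement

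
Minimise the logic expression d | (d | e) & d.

d

d | (d | e) & d
= d | d   (absorption)
= d   (idempotence)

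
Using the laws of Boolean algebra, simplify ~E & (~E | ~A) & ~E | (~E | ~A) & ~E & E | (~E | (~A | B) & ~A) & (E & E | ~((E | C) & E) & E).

~E & (~E | ~A) & ~E | (~E | ~A) & ~E & E | (~E | (~A | B) & ~A) & (E & E | ~((E | C) & E) & E)
= (~E | ~A) & ~E | (~E | (~A | B) & ~A) & (E & E | ~((E | C) & E) & E)   [distribution]
= (~E | ~A) & ~E | (~E | (~A | B) & ~A) & (E & E | ~E & E)   [absorption]
= (~E | ~A) & ~E | (~E | (~A | B) & ~A) & E   [distribution]
= (~E | ~A) & ~E | (~E | ~A) & E   [absorption]
= ~E | ~A   [distribution]

~E | ~A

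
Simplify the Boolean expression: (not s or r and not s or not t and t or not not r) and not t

(not s or r) and not t

(not s or r and not s or not t and t or not not r) and not t
= (not s or r and not s or not not r) and not t
= (not s or r and not s or r) and not t
= (not s or r) and not t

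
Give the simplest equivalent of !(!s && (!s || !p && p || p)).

!(!s && (!s || !p && p || p))
= !(!s && (!s || p))   — complement / identity
= !!s   — absorption
= s   — double negation

s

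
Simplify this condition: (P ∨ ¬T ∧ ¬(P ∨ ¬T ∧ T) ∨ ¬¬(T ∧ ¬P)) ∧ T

(P ∨ ¬T ∧ ¬(P ∨ ¬T ∧ T) ∨ ¬¬(T ∧ ¬P)) ∧ T
= (P ∨ ¬T ∧ ¬(P ∨ ¬T ∧ T) ∨ T ∧ ¬P) ∧ T   — double negation
= (P ∨ ¬T ∧ ¬P ∨ T ∧ ¬P) ∧ T   — complement / identity
= (P ∨ ¬P) ∧ T   — distribution
= T   — complement / identity

T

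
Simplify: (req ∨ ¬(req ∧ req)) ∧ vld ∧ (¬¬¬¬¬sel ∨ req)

(req ∨ ¬(req ∧ req)) ∧ vld ∧ (¬¬¬¬¬sel ∨ req)
= (req ∨ ¬req) ∧ vld ∧ (¬¬¬¬¬sel ∨ req)   [idempotence]
= vld ∧ (¬¬¬¬¬sel ∨ req)   [complement / identity]
= vld ∧ (¬¬¬sel ∨ req)   [double negation]
= vld ∧ (¬sel ∨ req)   [double negation]

vld ∧ (¬sel ∨ req)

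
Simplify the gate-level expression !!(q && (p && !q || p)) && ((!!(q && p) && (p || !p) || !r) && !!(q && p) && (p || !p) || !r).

q && p

!!(q && (p && !q || p)) && ((!!(q && p) && (p || !p) || !r) && !!(q && p) && (p || !p) || !r)
= !!(q && (p && !q || p)) && (!!(q && p) && (p || !p) || !r)   (absorption)
= !!(q && p) && (!!(q && p) && (p || !p) || !r)   (absorption)
= !!(q && p) && (!!(q && p) || !r)   (complement / identity)
= !!(q && p)   (absorption)
= q && p   (double negation)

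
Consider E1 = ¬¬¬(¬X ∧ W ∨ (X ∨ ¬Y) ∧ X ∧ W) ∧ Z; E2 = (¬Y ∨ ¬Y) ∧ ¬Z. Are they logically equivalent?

No

E1: ¬¬¬(¬X ∧ W ∨ (X ∨ ¬Y) ∧ X ∧ W) ∧ Z
    = ¬¬¬(¬X ∧ W ∨ X ∧ W) ∧ Z   (absorption)
    = ¬¬¬W ∧ Z   (distribution)
    = ¬W ∧ Z   (double negation)
E2: (¬Y ∨ ¬Y) ∧ ¬Z
    = ¬Y ∧ ¬Z   (idempotence)
These differ: at W=0, X=0, Y=0, Z=0, E1 = 0 but E2 = 1.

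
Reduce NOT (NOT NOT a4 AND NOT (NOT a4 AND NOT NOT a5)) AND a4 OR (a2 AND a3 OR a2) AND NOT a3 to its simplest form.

a2 AND NOT a3

NOT (NOT NOT a4 AND NOT (NOT a4 AND NOT NOT a5)) AND a4 OR (a2 AND a3 OR a2) AND NOT a3
= NOT (NOT NOT a4 AND (a4 OR NOT a5)) AND a4 OR (a2 AND a3 OR a2) AND NOT a3   (De Morgan)
= NOT (NOT NOT a4 AND (a4 OR NOT a5)) AND a4 OR a2 AND NOT a3   (absorption)
= NOT (a4 AND (a4 OR NOT a5)) AND a4 OR a2 AND NOT a3   (double negation)
= NOT a4 AND a4 OR a2 AND NOT a3   (absorption)
= a2 AND NOT a3   (complement / identity)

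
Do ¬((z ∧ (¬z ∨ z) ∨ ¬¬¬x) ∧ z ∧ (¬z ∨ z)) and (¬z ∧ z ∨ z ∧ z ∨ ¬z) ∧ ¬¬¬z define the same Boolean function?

E1: ¬((z ∧ (¬z ∨ z) ∨ ¬¬¬x) ∧ z ∧ (¬z ∨ z))
    = ¬((z ∧ (¬z ∨ z) ∨ ¬x) ∧ z ∧ (¬z ∨ z))   [double negation]
    = ¬(z ∧ (¬z ∨ z))   [absorption]
    = ¬z   [complement / identity]
E2: (¬z ∧ z ∨ z ∧ z ∨ ¬z) ∧ ¬¬¬z
    = (z ∨ ¬z) ∧ ¬¬¬z   [distribution]
    = ¬¬¬z   [complement / identity]
    = ¬z   [double negation]
Both reduce to ¬z, so they are equivalent.

Yes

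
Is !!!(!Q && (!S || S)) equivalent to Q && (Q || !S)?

E1: !!!(!Q && (!S || S))
    = !!!!Q
    = !!Q
    = Q
E2: Q && (Q || !S)
    = Q
Both reduce to Q, so they are equivalent.

Yes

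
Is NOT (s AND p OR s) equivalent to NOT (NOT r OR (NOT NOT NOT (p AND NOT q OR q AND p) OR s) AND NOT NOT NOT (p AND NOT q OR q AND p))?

No

E1: NOT (s AND p OR s)
    = NOT s
E2: NOT (NOT r OR (NOT NOT NOT (p AND NOT q OR q AND p) OR s) AND NOT NOT NOT (p AND NOT q OR q AND p))
    = NOT (NOT r OR NOT NOT NOT (p AND NOT q OR q AND p))
    = NOT (NOT r OR NOT (p AND NOT q OR q AND p))
    = NOT (NOT r OR NOT p)
    = r AND p
These differ: at p=0, q=0, r=0, s=0, E1 = 1 but E2 = 0.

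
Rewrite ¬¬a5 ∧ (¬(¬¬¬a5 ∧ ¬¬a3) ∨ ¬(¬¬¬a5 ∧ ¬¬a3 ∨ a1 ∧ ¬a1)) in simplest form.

a5

¬¬a5 ∧ (¬(¬¬¬a5 ∧ ¬¬a3) ∨ ¬(¬¬¬a5 ∧ ¬¬a3 ∨ a1 ∧ ¬a1))
= ¬¬a5 ∧ (¬(¬¬¬a5 ∧ ¬¬a3) ∨ ¬(¬¬¬a5 ∧ ¬¬a3))   [complement / identity]
= ¬¬a5 ∧ ¬(¬¬¬a5 ∧ ¬¬a3)   [idempotence]
= ¬¬a5 ∧ (¬¬a5 ∨ ¬a3)   [De Morgan]
= ¬¬a5   [absorption]
= a5   [double negation]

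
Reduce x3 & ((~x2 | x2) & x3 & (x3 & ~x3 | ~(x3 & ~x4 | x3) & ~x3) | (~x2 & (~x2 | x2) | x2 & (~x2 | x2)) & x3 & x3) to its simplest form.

x3 & ((~x2 | x2) & x3 & (x3 & ~x3 | ~(x3 & ~x4 | x3) & ~x3) | (~x2 & (~x2 | x2) | x2 & (~x2 | x2)) & x3 & x3)
= x3 & ((~x2 | x2) & x3 & (x3 & ~x3 | ~(x3 & ~x4 | x3) & ~x3) | (~x2 | x2) & x3 & x3)
= x3 & ((~x2 | x2) & x3 & (x3 & ~x3 | ~x3 & ~x3) | (~x2 | x2) & x3 & x3)
= x3 & ((~x2 | x2) & x3 & ~x3 | (~x2 | x2) & x3 & x3)
= x3 & (~x2 | x2) & x3
= x3 & x3
= x3

x3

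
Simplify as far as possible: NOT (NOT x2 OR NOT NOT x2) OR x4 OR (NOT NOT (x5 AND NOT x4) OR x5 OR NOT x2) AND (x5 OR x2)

x4 OR x5

NOT (NOT x2 OR NOT NOT x2) OR x4 OR (NOT NOT (x5 AND NOT x4) OR x5 OR NOT x2) AND (x5 OR x2)
= x2 AND NOT x2 OR x4 OR (NOT NOT (x5 AND NOT x4) OR x5 OR NOT x2) AND (x5 OR x2)
= x2 AND NOT x2 OR x4 OR (x5 AND NOT x4 OR x5 OR NOT x2) AND (x5 OR x2)
= x4 OR (x5 AND NOT x4 OR x5 OR NOT x2) AND (x5 OR x2)
= x4 OR (x5 OR NOT x2) AND (x5 OR x2)
= x4 OR x5 OR NOT x2 AND x2
= x4 OR x5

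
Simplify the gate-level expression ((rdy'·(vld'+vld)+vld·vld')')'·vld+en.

rdy'·vld+en

((rdy'·(vld'+vld)+vld·vld')')'·vld+en
= ((rdy'·(vld'+vld))')'·vld+en
= ((rdy')')'·vld+en
= rdy'·vld+en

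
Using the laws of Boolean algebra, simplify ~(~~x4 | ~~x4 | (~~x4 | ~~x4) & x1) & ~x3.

~(~~x4 | ~~x4 | (~~x4 | ~~x4) & x1) & ~x3
= ~(~~x4 | ~~x4) & ~x3   [absorption]
= ~x4 & ~x4 & ~x3   [De Morgan]
= ~x4 & ~x3   [idempotence]

~x4 & ~x3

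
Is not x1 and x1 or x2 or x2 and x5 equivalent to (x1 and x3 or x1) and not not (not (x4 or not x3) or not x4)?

E1: not x1 and x1 or x2 or x2 and x5
    = x2 or x2 and x5   — complement / identity
    = x2   — absorption
E2: (x1 and x3 or x1) and not not (not (x4 or not x3) or not x4)
    = (x1 and x3 or x1) and not ((x4 or not x3) and x4)   — De Morgan
    = x1 and not ((x4 or not x3) and x4)   — absorption
    = x1 and not x4   — absorption
These differ: at x1=0, x2=1, x3=1, x4=0, x5=1, E1 = 1 but E2 = 0.

No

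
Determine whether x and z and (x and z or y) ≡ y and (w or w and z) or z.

No

E1: x and z and (x and z or y)
    = x and z   — absorption
E2: y and (w or w and z) or z
    = y and w or z   — absorption
These differ: at w=1, x=0, y=1, z=1, E1 = 0 but E2 = 1.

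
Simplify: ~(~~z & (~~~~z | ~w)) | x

~z | x

~(~~z & (~~~~z | ~w)) | x
= ~(~~z & (~~z | ~w)) | x   (double negation)
= ~~~z | x   (absorption)
= ~z | x   (double negation)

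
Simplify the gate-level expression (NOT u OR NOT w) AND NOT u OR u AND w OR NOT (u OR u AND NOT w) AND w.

NOT u OR w

(NOT u OR NOT w) AND NOT u OR u AND w OR NOT (u OR u AND NOT w) AND w
= NOT u OR u AND w OR NOT (u OR u AND NOT w) AND w   — absorption
= NOT u OR u AND w OR NOT u AND w   — absorption
= NOT u OR w   — distribution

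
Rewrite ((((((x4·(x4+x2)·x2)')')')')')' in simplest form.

((((((x4·(x4+x2)·x2)')')')')')'
= ((((x4·(x4+x2)·x2)')')')'   (double negation)
= ((((x4·x2)')')')'   (absorption)
= ((x4·x2)')'   (double negation)
= x4·x2   (double negation)

x4·x2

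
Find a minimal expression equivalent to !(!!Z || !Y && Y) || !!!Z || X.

!(!!Z || !Y && Y) || !!!Z || X
= !!!Z || !!!Z || X   (complement / identity)
= !!!Z || X   (idempotence)
= !Z || X   (double negation)

!Z || X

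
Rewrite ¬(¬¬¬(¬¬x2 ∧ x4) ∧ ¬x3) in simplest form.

x2 ∧ x4 ∨ x3

¬(¬¬¬(¬¬x2 ∧ x4) ∧ ¬x3)
= ¬(¬(¬¬x2 ∧ x4) ∧ ¬x3)
= ¬¬x2 ∧ x4 ∨ x3
= x2 ∧ x4 ∨ x3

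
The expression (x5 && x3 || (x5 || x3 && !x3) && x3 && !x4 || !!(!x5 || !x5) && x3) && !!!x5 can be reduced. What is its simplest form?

x3 && !x5

(x5 && x3 || (x5 || x3 && !x3) && x3 && !x4 || !!(!x5 || !x5) && x3) && !!!x5
= (x5 && x3 || (x5 || x3 && !x3) && x3 && !x4 || !!(!x5 || !x5) && x3) && !x5
= (x5 && x3 || x5 && x3 && !x4 || !!(!x5 || !x5) && x3) && !x5
= (x5 && x3 || !!(!x5 || !x5) && x3) && !x5
= (x5 && x3 || !(x5 && x5) && x3) && !x5
= (x5 && x3 || !x5 && x3) && !x5
= x3 && !x5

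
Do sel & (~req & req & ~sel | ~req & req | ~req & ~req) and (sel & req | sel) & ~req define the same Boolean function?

E1: sel & (~req & req & ~sel | ~req & req | ~req & ~req)
    = sel & (~req & req | ~req & ~req)   — absorption
    = sel & ~req   — distribution
E2: (sel & req | sel) & ~req
    = sel & ~req   — absorption
Both reduce to sel & ~req, so they are equivalent.

Yes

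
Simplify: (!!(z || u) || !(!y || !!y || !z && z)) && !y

(z || u) && !y

(!!(z || u) || !(!y || !!y || !z && z)) && !y
= (!!(z || u) || !(!y || !!y)) && !y   [complement / identity]
= (z || u || !(!y || !!y)) && !y   [double negation]
= (z || u || y && !y) && !y   [De Morgan]
= (z || u) && !y   [complement / identity]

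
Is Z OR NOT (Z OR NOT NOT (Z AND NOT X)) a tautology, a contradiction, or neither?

Z OR NOT (Z OR NOT NOT (Z AND NOT X))
= Z OR NOT (Z OR Z AND NOT X)   (double negation)
= Z OR NOT Z   (absorption)
= TRUE   (complement)

tautology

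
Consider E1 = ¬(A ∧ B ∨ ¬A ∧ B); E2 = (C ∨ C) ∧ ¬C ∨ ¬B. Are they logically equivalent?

E1: ¬(A ∧ B ∨ ¬A ∧ B)
    = ¬B   — distribution
E2: (C ∨ C) ∧ ¬C ∨ ¬B
    = C ∧ ¬C ∨ ¬B   — idempotence
    = ¬B   — complement / identity
Both reduce to ¬B, so they are equivalent.

Yes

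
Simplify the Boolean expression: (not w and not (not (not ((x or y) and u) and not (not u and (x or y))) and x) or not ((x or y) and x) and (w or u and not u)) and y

(not w and not (not (not ((x or y) and u) and not (not u and (x or y))) and x) or not ((x or y) and x) and (w or u and not u)) and y
= (not w and not (((x or y) and u or not u and (x or y)) and x) or not ((x or y) and x) and (w or u and not u)) and y   (De Morgan)
= (not w and not ((x or y) and x) or not ((x or y) and x) and (w or u and not u)) and y   (distribution)
= (not w and not ((x or y) and x) or not ((x or y) and x) and w) and y   (complement / identity)
= not ((x or y) and x) and y   (distribution)
= not x and y   (absorption)

not x and y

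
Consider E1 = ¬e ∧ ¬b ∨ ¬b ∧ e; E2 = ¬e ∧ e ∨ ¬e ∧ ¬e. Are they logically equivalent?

No

E1: ¬e ∧ ¬b ∨ ¬b ∧ e
    = ¬b   (distribution)
E2: ¬e ∧ e ∨ ¬e ∧ ¬e
    = ¬e   (distribution)
These differ: at b=1, e=0, E1 = 0 but E2 = 1.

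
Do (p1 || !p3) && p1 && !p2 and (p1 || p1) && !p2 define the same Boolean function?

Yes

E1: (p1 || !p3) && p1 && !p2
    = p1 && !p2   — absorption
E2: (p1 || p1) && !p2
    = p1 && !p2   — idempotence
Both reduce to p1 && !p2, so they are equivalent.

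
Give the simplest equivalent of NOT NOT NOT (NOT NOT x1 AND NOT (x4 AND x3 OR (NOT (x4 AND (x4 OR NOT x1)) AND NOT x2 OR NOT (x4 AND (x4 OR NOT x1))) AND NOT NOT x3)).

NOT x1 OR x3

NOT NOT NOT (NOT NOT x1 AND NOT (x4 AND x3 OR (NOT (x4 AND (x4 OR NOT x1)) AND NOT x2 OR NOT (x4 AND (x4 OR NOT x1))) AND NOT NOT x3))
= NOT NOT NOT (NOT NOT x1 AND NOT (x4 AND x3 OR NOT (x4 AND (x4 OR NOT x1)) AND NOT NOT x3))   (absorption)
= NOT NOT NOT (NOT NOT x1 AND NOT (x4 AND x3 OR NOT (x4 AND (x4 OR NOT x1)) AND x3))   (double negation)
= NOT (NOT NOT x1 AND NOT (x4 AND x3 OR NOT (x4 AND (x4 OR NOT x1)) AND x3))   (double negation)
= NOT (NOT NOT x1 AND NOT (x4 AND x3 OR NOT x4 AND x3))   (absorption)
= NOT (NOT NOT x1 AND NOT x3)   (distribution)
= NOT x1 OR x3   (De Morgan)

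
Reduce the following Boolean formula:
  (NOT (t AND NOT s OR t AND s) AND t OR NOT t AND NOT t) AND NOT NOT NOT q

(NOT (t AND NOT s OR t AND s) AND t OR NOT t AND NOT t) AND NOT NOT NOT q
= (NOT t AND t OR NOT t AND NOT t) AND NOT NOT NOT q   [distribution]
= NOT t AND NOT NOT NOT q   [distribution]
= NOT t AND NOT q   [double negation]

NOT t AND NOT q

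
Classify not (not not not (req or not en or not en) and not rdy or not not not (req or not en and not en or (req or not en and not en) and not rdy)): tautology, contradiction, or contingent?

not (not not not (req or not en or not en) and not rdy or not not not (req or not en and not en or (req or not en and not en) and not rdy))
= not (not not not (req or not en or not en) and not rdy or not not not (req or not en and not en))
= not (not not not (req or not en or not en) and not rdy or not not not (req or not en))
= not (not not not (req or not en) and not rdy or not not not (req or not en))
= not not not not (req or not en)
= not not (req or not en)
= req or not en
This depends on en, req, so it is not a constant.

contingent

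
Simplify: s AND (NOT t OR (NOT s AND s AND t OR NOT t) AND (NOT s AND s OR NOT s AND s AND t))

s AND NOT t

s AND (NOT t OR (NOT s AND s AND t OR NOT t) AND (NOT s AND s OR NOT s AND s AND t))
= s AND (NOT t OR NOT t AND NOT s AND s OR NOT s AND s AND t)   — distribution
= s AND (NOT t OR NOT s AND s)   — distribution
= s AND NOT t   — complement / identity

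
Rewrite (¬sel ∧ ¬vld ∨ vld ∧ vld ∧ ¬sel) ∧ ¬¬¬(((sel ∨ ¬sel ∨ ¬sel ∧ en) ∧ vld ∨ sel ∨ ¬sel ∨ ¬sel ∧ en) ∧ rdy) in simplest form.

(¬sel ∧ ¬vld ∨ vld ∧ vld ∧ ¬sel) ∧ ¬¬¬(((sel ∨ ¬sel ∨ ¬sel ∧ en) ∧ vld ∨ sel ∨ ¬sel ∨ ¬sel ∧ en) ∧ rdy)
= (¬sel ∧ ¬vld ∨ vld ∧ vld ∧ ¬sel) ∧ ¬¬¬((sel ∨ ¬sel ∨ ¬sel ∧ en) ∧ rdy)
= (¬sel ∧ ¬vld ∨ vld ∧ vld ∧ ¬sel) ∧ ¬¬¬((sel ∨ ¬sel) ∧ rdy)
= (¬sel ∧ ¬vld ∨ vld ∧ vld ∧ ¬sel) ∧ ¬((sel ∨ ¬sel) ∧ rdy)
= (¬sel ∧ ¬vld ∨ vld ∧ vld ∧ ¬sel) ∧ ¬rdy
= (¬sel ∧ ¬vld ∨ vld ∧ ¬sel) ∧ ¬rdy
= ¬sel ∧ ¬rdy

¬sel ∧ ¬rdy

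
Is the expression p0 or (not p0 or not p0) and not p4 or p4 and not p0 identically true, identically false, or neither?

p0 or (not p0 or not p0) and not p4 or p4 and not p0
= p0 or not p0 and not p4 or p4 and not p0   — idempotence
= p0 or not p0   — distribution
= True   — complement

identically true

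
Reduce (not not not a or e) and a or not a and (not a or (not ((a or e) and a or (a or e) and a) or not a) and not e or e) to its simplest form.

not a or e

(not not not a or e) and a or not a and (not a or (not ((a or e) and a or (a or e) and a) or not a) and not e or e)
= (not not not a or e) and a or not a and (not a or (not ((a or e) and a) or not a) and not e or e)   [idempotence]
= (not not not a or e) and a or not a and (not a or (not a or not a) and not e or e)   [absorption]
= (not a or e) and a or not a and (not a or (not a or not a) and not e or e)   [double negation]
= (not a or e) and a or not a and (not a or not a and not e or e)   [idempotence]
= (not a or e) and a or not a and (not a or e)   [absorption]
= not a or e   [distribution]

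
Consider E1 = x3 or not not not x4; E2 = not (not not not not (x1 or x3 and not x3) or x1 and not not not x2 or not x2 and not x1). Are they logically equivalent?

E1: x3 or not not not x4
    = x3 or not x4   — double negation
E2: not (not not not not (x1 or x3 and not x3) or x1 and not not not x2 or not x2 and not x1)
    = not (not not not not (x1 or x3 and not x3) or x1 and not x2 or not x2 and not x1)   — double negation
    = not (not not not not (x1 or x3 and not x3) or not x2)   — distribution
    = not (not not (x1 or x3 and not x3) or not x2)   — double negation
    = not (not not x1 or not x2)   — complement / identity
    = not x1 and x2   — De Morgan
These differ: at x1=1, x2=0, x3=0, x4=0, E1 = 1 but E2 = 0.

No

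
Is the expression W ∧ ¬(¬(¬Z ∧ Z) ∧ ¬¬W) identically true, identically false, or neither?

W ∧ ¬(¬(¬Z ∧ Z) ∧ ¬¬W)
= W ∧ (¬Z ∧ Z ∨ ¬W)   [De Morgan]
= W ∧ ¬W   [complement / identity]
= False   [complement]

identically false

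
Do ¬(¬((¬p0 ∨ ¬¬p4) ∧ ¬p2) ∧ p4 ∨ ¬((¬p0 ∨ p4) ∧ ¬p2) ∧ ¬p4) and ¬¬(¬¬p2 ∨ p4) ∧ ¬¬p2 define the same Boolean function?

No

E1: ¬(¬((¬p0 ∨ ¬¬p4) ∧ ¬p2) ∧ p4 ∨ ¬((¬p0 ∨ p4) ∧ ¬p2) ∧ ¬p4)
    = ¬(¬((¬p0 ∨ p4) ∧ ¬p2) ∧ p4 ∨ ¬((¬p0 ∨ p4) ∧ ¬p2) ∧ ¬p4)   — double negation
    = ¬¬((¬p0 ∨ p4) ∧ ¬p2)   — distribution
    = (¬p0 ∨ p4) ∧ ¬p2   — double negation
E2: ¬¬(¬¬p2 ∨ p4) ∧ ¬¬p2
    = (¬¬p2 ∨ p4) ∧ ¬¬p2   — double negation
    = ¬¬p2   — absorption
    = p2   — double negation
These differ: at p0=1, p2=1, p4=1, E1 = 0 but E2 = 1.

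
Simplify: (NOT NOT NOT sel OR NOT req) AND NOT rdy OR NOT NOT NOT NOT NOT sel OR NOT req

NOT sel OR NOT req

(NOT NOT NOT sel OR NOT req) AND NOT rdy OR NOT NOT NOT NOT NOT sel OR NOT req
= (NOT NOT NOT sel OR NOT req) AND NOT rdy OR NOT NOT NOT sel OR NOT req   — double negation
= (NOT NOT NOT sel OR NOT req) AND NOT rdy OR NOT sel OR NOT req   — double negation
= (NOT sel OR NOT req) AND NOT rdy OR NOT sel OR NOT req   — double negation
= NOT sel OR NOT req   — absorption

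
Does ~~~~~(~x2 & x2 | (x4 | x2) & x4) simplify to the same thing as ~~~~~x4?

Yes

E1: ~~~~~(~x2 & x2 | (x4 | x2) & x4)
    = ~~~~~(~x2 & x2 | x4)   — absorption
    = ~~~~~x4   — complement / identity
    = ~~~x4   — double negation
    = ~x4   — double negation
E2: ~~~~~x4
    = ~~~x4   — double negation
    = ~x4   — double negation
Both reduce to ~x4, so they are equivalent.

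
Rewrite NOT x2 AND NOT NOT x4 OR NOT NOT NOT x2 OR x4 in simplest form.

NOT x2 AND NOT NOT x4 OR NOT NOT NOT x2 OR x4
= NOT x2 AND x4 OR NOT NOT NOT x2 OR x4   (double negation)
= NOT x2 AND x4 OR NOT x2 OR x4   (double negation)
= NOT x2 OR x4   (absorption)

NOT x2 OR x4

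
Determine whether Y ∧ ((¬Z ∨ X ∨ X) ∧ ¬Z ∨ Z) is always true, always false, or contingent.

contingent

Y ∧ ((¬Z ∨ X ∨ X) ∧ ¬Z ∨ Z)
= Y ∧ ((¬Z ∨ X) ∧ ¬Z ∨ Z)
= Y ∧ (¬Z ∨ Z)
= Y
This depends on Y, so it is not a constant.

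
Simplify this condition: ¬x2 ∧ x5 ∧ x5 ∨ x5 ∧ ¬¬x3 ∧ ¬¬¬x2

¬x2 ∧ x5 ∧ x5 ∨ x5 ∧ ¬¬x3 ∧ ¬¬¬x2
= ¬x2 ∧ x5 ∧ x5 ∨ x5 ∧ x3 ∧ ¬¬¬x2   — double negation
= ¬x2 ∧ x5 ∧ x5 ∨ x5 ∧ x3 ∧ ¬x2   — double negation
= ¬x2 ∧ x5 ∨ x5 ∧ x3 ∧ ¬x2   — idempotence
= ¬x2 ∧ (x5 ∨ x5 ∧ x3)   — distribution
= ¬x2 ∧ x5   — absorption

¬x2 ∧ x5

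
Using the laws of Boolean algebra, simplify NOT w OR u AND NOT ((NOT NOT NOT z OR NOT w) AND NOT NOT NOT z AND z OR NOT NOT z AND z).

NOT w OR u AND NOT z

NOT w OR u AND NOT ((NOT NOT NOT z OR NOT w) AND NOT NOT NOT z AND z OR NOT NOT z AND z)
= NOT w OR u AND NOT (NOT NOT NOT z AND z OR NOT NOT z AND z)
= NOT w OR u AND NOT (NOT z AND z OR NOT NOT z AND z)
= NOT w OR u AND NOT (NOT z AND z OR z AND z)
= NOT w OR u AND NOT z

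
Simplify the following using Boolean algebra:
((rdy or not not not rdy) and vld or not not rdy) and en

(vld or rdy) and en

((rdy or not not not rdy) and vld or not not rdy) and en
= ((rdy or not rdy) and vld or not not rdy) and en   [double negation]
= (vld or not not rdy) and en   [complement / identity]
= (vld or rdy) and en   [double negation]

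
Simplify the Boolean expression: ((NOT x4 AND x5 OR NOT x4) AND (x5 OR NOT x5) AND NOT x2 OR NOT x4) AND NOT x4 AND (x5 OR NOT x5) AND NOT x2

((NOT x4 AND x5 OR NOT x4) AND (x5 OR NOT x5) AND NOT x2 OR NOT x4) AND NOT x4 AND (x5 OR NOT x5) AND NOT x2
= (NOT x4 AND (x5 OR NOT x5) AND NOT x2 OR NOT x4) AND NOT x4 AND (x5 OR NOT x5) AND NOT x2
= NOT x4 AND (x5 OR NOT x5) AND NOT x2
= NOT x4 AND NOT x2

NOT x4 AND NOT x2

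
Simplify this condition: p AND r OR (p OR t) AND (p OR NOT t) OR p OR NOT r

p AND r OR (p OR t) AND (p OR NOT t) OR p OR NOT r
= p AND r OR p OR t AND NOT t OR p OR NOT r   [distribution]
= p AND r OR p OR p OR NOT r   [complement / identity]
= p OR p OR NOT r   [absorption]
= p OR NOT r   [idempotence]

p OR NOT r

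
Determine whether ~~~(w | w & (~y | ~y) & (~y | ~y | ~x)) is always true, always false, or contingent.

contingent

~~~(w | w & (~y | ~y) & (~y | ~y | ~x))
= ~(w | w & (~y | ~y) & (~y | ~y | ~x))   — double negation
= ~(w | w & (~y | ~y))   — absorption
= ~(w | w & ~y)   — idempotence
= ~w   — absorption
This depends on w, so it is not a constant.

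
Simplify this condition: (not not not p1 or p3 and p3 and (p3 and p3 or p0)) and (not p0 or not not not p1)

(not not not p1 or p3 and p3 and (p3 and p3 or p0)) and (not p0 or not not not p1)
= (not not not p1 or p3 and p3) and (not p0 or not not not p1)   [absorption]
= p3 and p3 and not p0 or not not not p1   [distribution]
= p3 and p3 and not p0 or not p1   [double negation]
= p3 and not p0 or not p1   [idempotence]

p3 and not p0 or not p1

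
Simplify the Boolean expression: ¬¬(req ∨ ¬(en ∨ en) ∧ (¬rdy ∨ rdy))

req ∨ ¬en

¬¬(req ∨ ¬(en ∨ en) ∧ (¬rdy ∨ rdy))
= req ∨ ¬(en ∨ en) ∧ (¬rdy ∨ rdy)
= req ∨ ¬en ∧ (¬rdy ∨ rdy)
= req ∨ ¬en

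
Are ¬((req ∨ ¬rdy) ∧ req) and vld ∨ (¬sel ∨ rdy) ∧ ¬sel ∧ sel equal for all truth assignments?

No

E1: ¬((req ∨ ¬rdy) ∧ req)
    = ¬req   [absorption]
E2: vld ∨ (¬sel ∨ rdy) ∧ ¬sel ∧ sel
    = vld ∨ ¬sel ∧ sel   [absorption]
    = vld   [complement / identity]
These differ: at rdy=0, req=0, sel=0, vld=0, E1 = 1 but E2 = 0.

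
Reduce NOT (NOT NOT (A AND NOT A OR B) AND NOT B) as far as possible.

TRUE

NOT (NOT NOT (A AND NOT A OR B) AND NOT B)
= NOT (NOT NOT B AND NOT B)   — complement / identity
= NOT B OR B   — De Morgan
= TRUE   — complement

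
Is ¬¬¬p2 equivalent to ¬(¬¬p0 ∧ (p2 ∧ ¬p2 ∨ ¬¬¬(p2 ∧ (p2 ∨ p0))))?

No

E1: ¬¬¬p2
    = ¬p2
E2: ¬(¬¬p0 ∧ (p2 ∧ ¬p2 ∨ ¬¬¬(p2 ∧ (p2 ∨ p0))))
    = ¬(¬¬p0 ∧ (p2 ∧ ¬p2 ∨ ¬(p2 ∧ (p2 ∨ p0))))
    = ¬(¬¬p0 ∧ ¬(p2 ∧ (p2 ∨ p0)))
    = ¬(¬¬p0 ∧ ¬p2)
    = ¬p0 ∨ p2
These differ: at p0=0, p2=1, E1 = 0 but E2 = 1.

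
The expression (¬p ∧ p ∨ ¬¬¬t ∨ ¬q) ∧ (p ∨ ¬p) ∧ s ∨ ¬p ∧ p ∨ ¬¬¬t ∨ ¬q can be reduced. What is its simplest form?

¬t ∨ ¬q

(¬p ∧ p ∨ ¬¬¬t ∨ ¬q) ∧ (p ∨ ¬p) ∧ s ∨ ¬p ∧ p ∨ ¬¬¬t ∨ ¬q
= (¬p ∧ p ∨ ¬¬¬t ∨ ¬q) ∧ s ∨ ¬p ∧ p ∨ ¬¬¬t ∨ ¬q
= ¬p ∧ p ∨ ¬¬¬t ∨ ¬q
= ¬¬¬t ∨ ¬q
= ¬t ∨ ¬q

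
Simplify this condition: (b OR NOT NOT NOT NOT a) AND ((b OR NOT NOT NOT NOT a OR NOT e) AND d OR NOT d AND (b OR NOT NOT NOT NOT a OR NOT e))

b OR a

(b OR NOT NOT NOT NOT a) AND ((b OR NOT NOT NOT NOT a OR NOT e) AND d OR NOT d AND (b OR NOT NOT NOT NOT a OR NOT e))
= (b OR NOT NOT NOT NOT a) AND (b OR NOT NOT NOT NOT a OR NOT e)   (distribution)
= b OR NOT NOT NOT NOT a   (absorption)
= b OR NOT NOT a   (double negation)
= b OR a   (double negation)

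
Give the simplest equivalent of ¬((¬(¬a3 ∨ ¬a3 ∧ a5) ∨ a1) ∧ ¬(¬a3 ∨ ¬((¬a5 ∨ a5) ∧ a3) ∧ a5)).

¬((¬(¬a3 ∨ ¬a3 ∧ a5) ∨ a1) ∧ ¬(¬a3 ∨ ¬((¬a5 ∨ a5) ∧ a3) ∧ a5))
= ¬((¬(¬a3 ∨ ¬a3 ∧ a5) ∨ a1) ∧ ¬(¬a3 ∨ ¬a3 ∧ a5))   (complement / identity)
= ¬¬(¬a3 ∨ ¬a3 ∧ a5)   (absorption)
= ¬¬¬a3   (absorption)
= ¬a3   (double negation)

¬a3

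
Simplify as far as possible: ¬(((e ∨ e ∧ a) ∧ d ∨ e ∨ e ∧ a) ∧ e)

¬(((e ∨ e ∧ a) ∧ d ∨ e ∨ e ∧ a) ∧ e)
= ¬((e ∨ e ∧ a) ∧ e)   [absorption]
= ¬(e ∧ e)   [absorption]
= ¬e   [idempotence]

¬e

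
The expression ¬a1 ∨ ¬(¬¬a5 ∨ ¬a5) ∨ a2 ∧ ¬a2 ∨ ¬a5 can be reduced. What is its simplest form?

¬a1 ∨ ¬(¬¬a5 ∨ ¬a5) ∨ a2 ∧ ¬a2 ∨ ¬a5
= ¬a1 ∨ ¬a5 ∧ a5 ∨ a2 ∧ ¬a2 ∨ ¬a5   [De Morgan]
= ¬a1 ∨ ¬a5 ∧ a5 ∨ ¬a5   [complement / identity]
= ¬a1 ∨ ¬a5   [complement / identity]

¬a1 ∨ ¬a5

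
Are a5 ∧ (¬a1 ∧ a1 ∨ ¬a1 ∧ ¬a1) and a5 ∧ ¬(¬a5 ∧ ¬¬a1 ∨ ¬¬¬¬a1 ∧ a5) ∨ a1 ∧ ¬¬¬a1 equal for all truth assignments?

E1: a5 ∧ (¬a1 ∧ a1 ∨ ¬a1 ∧ ¬a1)
    = a5 ∧ ¬a1   [distribution]
E2: a5 ∧ ¬(¬a5 ∧ ¬¬a1 ∨ ¬¬¬¬a1 ∧ a5) ∨ a1 ∧ ¬¬¬a1
    = a5 ∧ ¬(¬a5 ∧ ¬¬a1 ∨ ¬¬a1 ∧ a5) ∨ a1 ∧ ¬¬¬a1   [double negation]
    = a5 ∧ ¬¬¬a1 ∨ a1 ∧ ¬¬¬a1   [distribution]
    = a5 ∧ ¬¬¬a1 ∨ a1 ∧ ¬a1   [double negation]
    = a5 ∧ ¬¬¬a1   [complement / identity]
    = a5 ∧ ¬a1   [double negation]
Both reduce to a5 ∧ ¬a1, so they are equivalent.

Yes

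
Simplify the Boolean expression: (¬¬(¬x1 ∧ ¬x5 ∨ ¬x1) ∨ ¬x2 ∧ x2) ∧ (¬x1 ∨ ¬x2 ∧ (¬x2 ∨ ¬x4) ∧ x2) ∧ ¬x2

¬x1 ∧ ¬x2

(¬¬(¬x1 ∧ ¬x5 ∨ ¬x1) ∨ ¬x2 ∧ x2) ∧ (¬x1 ∨ ¬x2 ∧ (¬x2 ∨ ¬x4) ∧ x2) ∧ ¬x2
= (¬¬¬x1 ∨ ¬x2 ∧ x2) ∧ (¬x1 ∨ ¬x2 ∧ (¬x2 ∨ ¬x4) ∧ x2) ∧ ¬x2   (absorption)
= (¬x1 ∨ ¬x2 ∧ x2) ∧ (¬x1 ∨ ¬x2 ∧ (¬x2 ∨ ¬x4) ∧ x2) ∧ ¬x2   (double negation)
= (¬x1 ∨ ¬x2 ∧ x2) ∧ (¬x1 ∨ ¬x2 ∧ x2) ∧ ¬x2   (absorption)
= (¬x1 ∨ ¬x2 ∧ x2) ∧ ¬x2   (idempotence)
= ¬x1 ∧ ¬x2   (complement / identity)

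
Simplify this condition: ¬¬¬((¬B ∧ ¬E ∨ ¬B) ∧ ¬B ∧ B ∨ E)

¬E

¬¬¬((¬B ∧ ¬E ∨ ¬B) ∧ ¬B ∧ B ∨ E)
= ¬¬¬(¬B ∧ ¬B ∧ B ∨ E)
= ¬¬¬(¬B ∧ B ∨ E)
= ¬¬¬E
= ¬E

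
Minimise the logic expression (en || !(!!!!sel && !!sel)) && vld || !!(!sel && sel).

(en || !sel) && vld

(en || !(!!!!sel && !!sel)) && vld || !!(!sel && sel)
= (en || !!!sel || !sel) && vld || !!(!sel && sel)   (De Morgan)
= (en || !!!sel || !sel) && vld || !sel && sel   (double negation)
= (en || !sel || !sel) && vld || !sel && sel   (double negation)
= (en || !sel || !sel) && vld   (complement / identity)
= (en || !sel) && vld   (idempotence)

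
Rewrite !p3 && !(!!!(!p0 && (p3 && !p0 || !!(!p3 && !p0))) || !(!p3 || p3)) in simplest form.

!p3 && !(!!!(!p0 && (p3 && !p0 || !!(!p3 && !p0))) || !(!p3 || p3))
= !p3 && !(!!!(!p0 && (p3 && !p0 || !p3 && !p0)) || !(!p3 || p3))   [double negation]
= !p3 && !!(!p0 && (p3 && !p0 || !p3 && !p0)) && (!p3 || p3)   [De Morgan]
= !p3 && !!(!p0 && !p0) && (!p3 || p3)   [distribution]
= !p3 && !!(!p0 && !p0)   [complement / identity]
= !p3 && !p0 && !p0   [double negation]
= !p3 && !p0   [idempotence]

!p3 && !p0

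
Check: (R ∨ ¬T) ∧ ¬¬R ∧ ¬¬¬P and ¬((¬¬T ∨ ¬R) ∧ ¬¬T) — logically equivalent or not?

No

E1: (R ∨ ¬T) ∧ ¬¬R ∧ ¬¬¬P
    = (R ∨ ¬T) ∧ R ∧ ¬¬¬P   (double negation)
    = R ∧ ¬¬¬P   (absorption)
    = R ∧ ¬P   (double negation)
E2: ¬((¬¬T ∨ ¬R) ∧ ¬¬T)
    = ¬¬¬T   (absorption)
    = ¬T   (double negation)
These differ: at P=0, R=0, T=0, E1 = 0 but E2 = 1.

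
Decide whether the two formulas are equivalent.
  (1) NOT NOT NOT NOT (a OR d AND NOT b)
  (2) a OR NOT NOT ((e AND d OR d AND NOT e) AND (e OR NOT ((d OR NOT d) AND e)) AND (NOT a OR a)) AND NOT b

Yes

E1: NOT NOT NOT NOT (a OR d AND NOT b)
    = NOT NOT (a OR d AND NOT b)   — double negation
    = a OR d AND NOT b   — double negation
E2: a OR NOT NOT ((e AND d OR d AND NOT e) AND (e OR NOT ((d OR NOT d) AND e)) AND (NOT a OR a)) AND NOT b
    = a OR NOT NOT ((e AND d OR d AND NOT e) AND (e OR NOT e) AND (NOT a OR a)) AND NOT b   — complement / identity
    = a OR (e AND d OR d AND NOT e) AND (e OR NOT e) AND (NOT a OR a) AND NOT b   — double negation
    = a OR d AND (e OR NOT e) AND (NOT a OR a) AND NOT b   — distribution
    = a OR d AND (NOT a OR a) AND NOT b   — complement / identity
    = a OR d AND NOT b   — complement / identity
Both reduce to a OR d AND NOT b, so they are equivalent.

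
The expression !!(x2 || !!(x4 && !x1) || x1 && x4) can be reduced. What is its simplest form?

!!(x2 || !!(x4 && !x1) || x1 && x4)
= x2 || !!(x4 && !x1) || x1 && x4
= x2 || x4 && !x1 || x1 && x4
= x2 || x4

x2 || x4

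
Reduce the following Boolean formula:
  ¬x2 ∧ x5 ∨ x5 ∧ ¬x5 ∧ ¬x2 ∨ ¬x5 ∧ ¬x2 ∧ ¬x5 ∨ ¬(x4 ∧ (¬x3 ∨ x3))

¬x2 ∨ ¬x4

¬x2 ∧ x5 ∨ x5 ∧ ¬x5 ∧ ¬x2 ∨ ¬x5 ∧ ¬x2 ∧ ¬x5 ∨ ¬(x4 ∧ (¬x3 ∨ x3))
= ¬x2 ∧ x5 ∨ ¬x5 ∧ ¬x2 ∨ ¬(x4 ∧ (¬x3 ∨ x3))   — distribution
= ¬x2 ∨ ¬(x4 ∧ (¬x3 ∨ x3))   — distribution
= ¬x2 ∨ ¬x4   — complement / identity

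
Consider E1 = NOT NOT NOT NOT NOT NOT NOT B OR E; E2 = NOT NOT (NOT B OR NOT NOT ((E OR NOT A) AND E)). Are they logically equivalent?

E1: NOT NOT NOT NOT NOT NOT NOT B OR E
    = NOT NOT NOT NOT NOT B OR E   — double negation
    = NOT NOT NOT B OR E   — double negation
    = NOT B OR E   — double negation
E2: NOT NOT (NOT B OR NOT NOT ((E OR NOT A) AND E))
    = NOT NOT (NOT B OR NOT NOT E)   — absorption
    = NOT NOT (NOT B OR E)   — double negation
    = NOT B OR E   — double negation
Both reduce to NOT B OR E, so they are equivalent.

Yes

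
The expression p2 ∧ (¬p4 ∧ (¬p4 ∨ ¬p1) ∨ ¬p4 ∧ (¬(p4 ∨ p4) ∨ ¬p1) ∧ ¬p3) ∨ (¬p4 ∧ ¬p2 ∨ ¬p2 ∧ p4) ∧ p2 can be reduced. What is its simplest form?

p2 ∧ (¬p4 ∧ (¬p4 ∨ ¬p1) ∨ ¬p4 ∧ (¬(p4 ∨ p4) ∨ ¬p1) ∧ ¬p3) ∨ (¬p4 ∧ ¬p2 ∨ ¬p2 ∧ p4) ∧ p2
= p2 ∧ (¬p4 ∧ (¬p4 ∨ ¬p1) ∨ ¬p4 ∧ (¬(p4 ∨ p4) ∨ ¬p1) ∧ ¬p3) ∨ ¬p2 ∧ p2   — distribution
= p2 ∧ (¬p4 ∧ (¬p4 ∨ ¬p1) ∨ ¬p4 ∧ (¬(p4 ∨ p4) ∨ ¬p1) ∧ ¬p3)   — complement / identity
= p2 ∧ (¬p4 ∧ (¬p4 ∨ ¬p1) ∨ ¬p4 ∧ (¬p4 ∨ ¬p1) ∧ ¬p3)   — idempotence
= p2 ∧ ¬p4 ∧ (¬p4 ∨ ¬p1)   — absorption
= p2 ∧ ¬p4   — absorption

p2 ∧ ¬p4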